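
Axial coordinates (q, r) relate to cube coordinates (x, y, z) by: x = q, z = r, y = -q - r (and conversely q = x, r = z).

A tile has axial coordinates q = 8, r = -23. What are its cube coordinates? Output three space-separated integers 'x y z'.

x = q = 8
z = r = -23
y = -x - z = -(8) - (-23) = 15

Answer: 8 15 -23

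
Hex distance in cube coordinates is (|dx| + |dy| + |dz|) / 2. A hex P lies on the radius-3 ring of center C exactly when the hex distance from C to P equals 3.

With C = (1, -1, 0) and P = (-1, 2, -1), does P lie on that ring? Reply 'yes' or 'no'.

Answer: yes

Derivation:
|px - cx| = |-1 - 1| = 2
|py - cy| = |2 - (-1)| = 3
|pz - cz| = |-1 - 0| = 1
distance = (2+3+1)/2 = 6/2 = 3
radius = 3; distance == radius -> yes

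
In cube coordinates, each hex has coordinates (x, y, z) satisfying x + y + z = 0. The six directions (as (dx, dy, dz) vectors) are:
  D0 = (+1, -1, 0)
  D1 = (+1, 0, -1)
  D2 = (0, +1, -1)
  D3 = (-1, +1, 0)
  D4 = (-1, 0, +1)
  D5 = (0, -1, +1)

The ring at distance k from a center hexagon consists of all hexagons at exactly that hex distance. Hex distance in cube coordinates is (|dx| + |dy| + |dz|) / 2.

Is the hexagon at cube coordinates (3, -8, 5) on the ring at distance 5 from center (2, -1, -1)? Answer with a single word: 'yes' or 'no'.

|px - cx| = |3 - 2| = 1
|py - cy| = |-8 - (-1)| = 7
|pz - cz| = |5 - (-1)| = 6
distance = (1+7+6)/2 = 14/2 = 7
radius = 5; distance != radius -> no

Answer: no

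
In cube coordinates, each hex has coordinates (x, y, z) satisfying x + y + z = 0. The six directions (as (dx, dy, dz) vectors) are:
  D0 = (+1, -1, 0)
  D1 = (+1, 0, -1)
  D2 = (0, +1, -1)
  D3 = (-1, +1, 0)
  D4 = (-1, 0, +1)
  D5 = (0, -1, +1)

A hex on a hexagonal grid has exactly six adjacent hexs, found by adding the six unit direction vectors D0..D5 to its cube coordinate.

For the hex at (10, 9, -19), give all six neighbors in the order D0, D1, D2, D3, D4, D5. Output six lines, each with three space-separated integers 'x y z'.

Answer: 11 8 -19
11 9 -20
10 10 -20
9 10 -19
9 9 -18
10 8 -18

Derivation:
Center: (10, 9, -19). Add each direction:
  D0: (10, 9, -19) + (1, -1, 0) = (11, 8, -19)
  D1: (10, 9, -19) + (1, 0, -1) = (11, 9, -20)
  D2: (10, 9, -19) + (0, 1, -1) = (10, 10, -20)
  D3: (10, 9, -19) + (-1, 1, 0) = (9, 10, -19)
  D4: (10, 9, -19) + (-1, 0, 1) = (9, 9, -18)
  D5: (10, 9, -19) + (0, -1, 1) = (10, 8, -18)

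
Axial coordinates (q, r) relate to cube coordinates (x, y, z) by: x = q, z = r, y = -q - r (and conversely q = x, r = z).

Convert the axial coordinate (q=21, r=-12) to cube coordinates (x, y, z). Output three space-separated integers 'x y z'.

x = q = 21
z = r = -12
y = -x - z = -(21) - (-12) = -9

Answer: 21 -9 -12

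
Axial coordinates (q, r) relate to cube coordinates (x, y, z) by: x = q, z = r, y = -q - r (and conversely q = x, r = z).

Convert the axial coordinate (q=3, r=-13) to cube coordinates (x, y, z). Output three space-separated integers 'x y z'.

Answer: 3 10 -13

Derivation:
x = q = 3
z = r = -13
y = -x - z = -(3) - (-13) = 10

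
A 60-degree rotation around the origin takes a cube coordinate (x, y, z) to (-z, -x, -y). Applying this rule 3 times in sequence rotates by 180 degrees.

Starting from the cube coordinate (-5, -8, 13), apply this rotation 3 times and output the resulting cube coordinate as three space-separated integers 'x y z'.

Answer: 5 8 -13

Derivation:
Start: (-5, -8, 13)
Step 1: (-5, -8, 13) -> (-(13), -(-5), -(-8)) = (-13, 5, 8)
Step 2: (-13, 5, 8) -> (-(8), -(-13), -(5)) = (-8, 13, -5)
Step 3: (-8, 13, -5) -> (-(-5), -(-8), -(13)) = (5, 8, -13)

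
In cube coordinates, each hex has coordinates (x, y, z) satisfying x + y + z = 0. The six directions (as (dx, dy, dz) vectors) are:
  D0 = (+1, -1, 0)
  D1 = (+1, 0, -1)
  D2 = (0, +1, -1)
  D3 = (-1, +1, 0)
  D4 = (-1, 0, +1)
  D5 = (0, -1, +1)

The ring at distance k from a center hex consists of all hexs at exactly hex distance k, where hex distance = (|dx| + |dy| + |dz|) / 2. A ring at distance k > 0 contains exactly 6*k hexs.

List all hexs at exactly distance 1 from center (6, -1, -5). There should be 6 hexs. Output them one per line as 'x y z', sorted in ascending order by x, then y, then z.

Answer: 5 -1 -4
5 0 -5
6 -2 -4
6 0 -6
7 -2 -5
7 -1 -6

Derivation:
Walk ring at distance 1 from (6, -1, -5):
Start at center + D4*1 = (5, -1, -4)
  hex 0: (5, -1, -4)
  hex 1: (6, -2, -4)
  hex 2: (7, -2, -5)
  hex 3: (7, -1, -6)
  hex 4: (6, 0, -6)
  hex 5: (5, 0, -5)
Sorted: 6 hexes.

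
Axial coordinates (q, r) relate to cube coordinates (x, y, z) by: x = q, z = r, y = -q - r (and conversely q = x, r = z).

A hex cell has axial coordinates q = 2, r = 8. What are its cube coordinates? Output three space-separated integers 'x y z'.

x = q = 2
z = r = 8
y = -x - z = -(2) - (8) = -10

Answer: 2 -10 8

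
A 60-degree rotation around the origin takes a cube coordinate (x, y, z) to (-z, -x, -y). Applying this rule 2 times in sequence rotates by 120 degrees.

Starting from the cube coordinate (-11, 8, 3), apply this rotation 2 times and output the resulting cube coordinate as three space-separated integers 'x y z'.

Answer: 8 3 -11

Derivation:
Start: (-11, 8, 3)
Step 1: (-11, 8, 3) -> (-(3), -(-11), -(8)) = (-3, 11, -8)
Step 2: (-3, 11, -8) -> (-(-8), -(-3), -(11)) = (8, 3, -11)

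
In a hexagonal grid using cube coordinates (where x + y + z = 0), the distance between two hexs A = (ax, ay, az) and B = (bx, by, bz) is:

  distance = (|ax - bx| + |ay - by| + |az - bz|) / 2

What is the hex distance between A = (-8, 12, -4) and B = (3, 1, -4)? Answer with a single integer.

|ax - bx| = |-8 - 3| = 11
|ay - by| = |12 - 1| = 11
|az - bz| = |-4 - (-4)| = 0
distance = (11 + 11 + 0) / 2 = 22 / 2 = 11

Answer: 11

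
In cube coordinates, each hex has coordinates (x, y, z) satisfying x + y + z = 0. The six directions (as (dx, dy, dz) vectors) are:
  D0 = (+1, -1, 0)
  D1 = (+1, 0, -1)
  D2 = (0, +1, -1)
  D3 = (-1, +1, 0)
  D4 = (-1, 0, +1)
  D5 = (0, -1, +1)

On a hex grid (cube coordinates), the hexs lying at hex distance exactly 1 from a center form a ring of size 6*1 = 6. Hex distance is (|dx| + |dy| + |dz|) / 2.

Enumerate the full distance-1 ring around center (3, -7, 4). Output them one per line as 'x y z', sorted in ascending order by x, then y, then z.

Answer: 2 -7 5
2 -6 4
3 -8 5
3 -6 3
4 -8 4
4 -7 3

Derivation:
Walk ring at distance 1 from (3, -7, 4):
Start at center + D4*1 = (2, -7, 5)
  hex 0: (2, -7, 5)
  hex 1: (3, -8, 5)
  hex 2: (4, -8, 4)
  hex 3: (4, -7, 3)
  hex 4: (3, -6, 3)
  hex 5: (2, -6, 4)
Sorted: 6 hexes.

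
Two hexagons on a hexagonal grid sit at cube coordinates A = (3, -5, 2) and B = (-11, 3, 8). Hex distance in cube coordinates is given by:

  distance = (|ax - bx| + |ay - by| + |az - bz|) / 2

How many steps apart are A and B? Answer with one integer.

|ax - bx| = |3 - (-11)| = 14
|ay - by| = |-5 - 3| = 8
|az - bz| = |2 - 8| = 6
distance = (14 + 8 + 6) / 2 = 28 / 2 = 14

Answer: 14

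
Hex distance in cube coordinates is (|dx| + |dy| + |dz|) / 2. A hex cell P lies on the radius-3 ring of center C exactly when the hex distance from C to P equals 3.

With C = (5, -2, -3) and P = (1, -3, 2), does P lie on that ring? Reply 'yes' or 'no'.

Answer: no

Derivation:
|px - cx| = |1 - 5| = 4
|py - cy| = |-3 - (-2)| = 1
|pz - cz| = |2 - (-3)| = 5
distance = (4+1+5)/2 = 10/2 = 5
radius = 3; distance != radius -> no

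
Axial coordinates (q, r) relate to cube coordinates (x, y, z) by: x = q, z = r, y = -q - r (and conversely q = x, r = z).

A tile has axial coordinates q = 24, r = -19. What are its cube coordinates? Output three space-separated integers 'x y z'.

Answer: 24 -5 -19

Derivation:
x = q = 24
z = r = -19
y = -x - z = -(24) - (-19) = -5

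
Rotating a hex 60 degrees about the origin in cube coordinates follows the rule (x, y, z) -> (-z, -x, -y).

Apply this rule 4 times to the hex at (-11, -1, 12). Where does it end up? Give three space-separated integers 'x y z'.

Answer: 12 -11 -1

Derivation:
Start: (-11, -1, 12)
Step 1: (-11, -1, 12) -> (-(12), -(-11), -(-1)) = (-12, 11, 1)
Step 2: (-12, 11, 1) -> (-(1), -(-12), -(11)) = (-1, 12, -11)
Step 3: (-1, 12, -11) -> (-(-11), -(-1), -(12)) = (11, 1, -12)
Step 4: (11, 1, -12) -> (-(-12), -(11), -(1)) = (12, -11, -1)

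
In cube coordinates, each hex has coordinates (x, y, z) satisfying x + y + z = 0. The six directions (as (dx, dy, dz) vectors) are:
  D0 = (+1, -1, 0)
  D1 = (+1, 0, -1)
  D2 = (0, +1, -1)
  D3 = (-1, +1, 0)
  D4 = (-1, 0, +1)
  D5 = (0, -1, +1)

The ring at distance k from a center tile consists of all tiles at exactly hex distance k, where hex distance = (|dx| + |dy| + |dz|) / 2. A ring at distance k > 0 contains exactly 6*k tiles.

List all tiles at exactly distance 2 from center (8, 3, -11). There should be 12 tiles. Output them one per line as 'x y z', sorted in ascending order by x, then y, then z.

Walk ring at distance 2 from (8, 3, -11):
Start at center + D4*2 = (6, 3, -9)
  hex 0: (6, 3, -9)
  hex 1: (7, 2, -9)
  hex 2: (8, 1, -9)
  hex 3: (9, 1, -10)
  hex 4: (10, 1, -11)
  hex 5: (10, 2, -12)
  hex 6: (10, 3, -13)
  hex 7: (9, 4, -13)
  hex 8: (8, 5, -13)
  hex 9: (7, 5, -12)
  hex 10: (6, 5, -11)
  hex 11: (6, 4, -10)
Sorted: 12 hexes.

Answer: 6 3 -9
6 4 -10
6 5 -11
7 2 -9
7 5 -12
8 1 -9
8 5 -13
9 1 -10
9 4 -13
10 1 -11
10 2 -12
10 3 -13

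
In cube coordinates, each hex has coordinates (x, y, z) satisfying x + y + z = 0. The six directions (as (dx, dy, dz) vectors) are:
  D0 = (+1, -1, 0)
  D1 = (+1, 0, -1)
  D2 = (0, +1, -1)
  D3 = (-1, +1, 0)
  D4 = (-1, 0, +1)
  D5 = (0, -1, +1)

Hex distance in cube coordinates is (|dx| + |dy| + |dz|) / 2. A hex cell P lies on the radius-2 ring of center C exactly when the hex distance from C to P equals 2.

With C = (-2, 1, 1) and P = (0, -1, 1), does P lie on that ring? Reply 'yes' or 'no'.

Answer: yes

Derivation:
|px - cx| = |0 - (-2)| = 2
|py - cy| = |-1 - 1| = 2
|pz - cz| = |1 - 1| = 0
distance = (2+2+0)/2 = 4/2 = 2
radius = 2; distance == radius -> yes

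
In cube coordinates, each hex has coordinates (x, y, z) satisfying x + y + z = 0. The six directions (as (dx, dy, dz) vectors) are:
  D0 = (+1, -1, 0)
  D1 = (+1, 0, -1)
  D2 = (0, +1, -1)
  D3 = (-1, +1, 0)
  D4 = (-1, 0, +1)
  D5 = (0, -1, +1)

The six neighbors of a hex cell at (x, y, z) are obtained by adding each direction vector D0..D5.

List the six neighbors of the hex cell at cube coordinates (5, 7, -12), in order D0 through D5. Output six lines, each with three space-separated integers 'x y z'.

Answer: 6 6 -12
6 7 -13
5 8 -13
4 8 -12
4 7 -11
5 6 -11

Derivation:
Center: (5, 7, -12). Add each direction:
  D0: (5, 7, -12) + (1, -1, 0) = (6, 6, -12)
  D1: (5, 7, -12) + (1, 0, -1) = (6, 7, -13)
  D2: (5, 7, -12) + (0, 1, -1) = (5, 8, -13)
  D3: (5, 7, -12) + (-1, 1, 0) = (4, 8, -12)
  D4: (5, 7, -12) + (-1, 0, 1) = (4, 7, -11)
  D5: (5, 7, -12) + (0, -1, 1) = (5, 6, -11)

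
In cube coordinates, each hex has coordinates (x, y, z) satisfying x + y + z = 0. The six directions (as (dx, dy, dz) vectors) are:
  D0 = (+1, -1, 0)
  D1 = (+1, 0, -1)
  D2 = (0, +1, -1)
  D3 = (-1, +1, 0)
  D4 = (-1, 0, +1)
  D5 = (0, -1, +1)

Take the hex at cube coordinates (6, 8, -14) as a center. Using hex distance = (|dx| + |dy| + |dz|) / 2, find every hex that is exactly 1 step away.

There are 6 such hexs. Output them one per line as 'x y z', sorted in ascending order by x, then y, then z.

Answer: 5 8 -13
5 9 -14
6 7 -13
6 9 -15
7 7 -14
7 8 -15

Derivation:
Walk ring at distance 1 from (6, 8, -14):
Start at center + D4*1 = (5, 8, -13)
  hex 0: (5, 8, -13)
  hex 1: (6, 7, -13)
  hex 2: (7, 7, -14)
  hex 3: (7, 8, -15)
  hex 4: (6, 9, -15)
  hex 5: (5, 9, -14)
Sorted: 6 hexes.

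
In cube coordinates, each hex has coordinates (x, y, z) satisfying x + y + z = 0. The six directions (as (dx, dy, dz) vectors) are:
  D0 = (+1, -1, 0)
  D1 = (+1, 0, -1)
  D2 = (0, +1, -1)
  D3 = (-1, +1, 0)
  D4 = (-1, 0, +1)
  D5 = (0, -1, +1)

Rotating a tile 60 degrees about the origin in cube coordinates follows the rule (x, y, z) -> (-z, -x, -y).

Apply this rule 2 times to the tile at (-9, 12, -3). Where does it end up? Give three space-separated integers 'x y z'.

Start: (-9, 12, -3)
Step 1: (-9, 12, -3) -> (-(-3), -(-9), -(12)) = (3, 9, -12)
Step 2: (3, 9, -12) -> (-(-12), -(3), -(9)) = (12, -3, -9)

Answer: 12 -3 -9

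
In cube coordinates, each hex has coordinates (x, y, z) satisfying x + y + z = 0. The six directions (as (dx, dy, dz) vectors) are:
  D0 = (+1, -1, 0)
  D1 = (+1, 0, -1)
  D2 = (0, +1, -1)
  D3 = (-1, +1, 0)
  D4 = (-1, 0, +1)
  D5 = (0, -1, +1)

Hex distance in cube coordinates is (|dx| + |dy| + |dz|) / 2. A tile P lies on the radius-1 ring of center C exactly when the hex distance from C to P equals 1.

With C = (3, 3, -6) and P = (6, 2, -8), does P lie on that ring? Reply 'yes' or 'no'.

Answer: no

Derivation:
|px - cx| = |6 - 3| = 3
|py - cy| = |2 - 3| = 1
|pz - cz| = |-8 - (-6)| = 2
distance = (3+1+2)/2 = 6/2 = 3
radius = 1; distance != radius -> no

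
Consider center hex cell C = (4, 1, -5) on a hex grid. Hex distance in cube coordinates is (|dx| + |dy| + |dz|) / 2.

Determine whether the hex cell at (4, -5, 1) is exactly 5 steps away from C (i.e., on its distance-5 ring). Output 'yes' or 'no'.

|px - cx| = |4 - 4| = 0
|py - cy| = |-5 - 1| = 6
|pz - cz| = |1 - (-5)| = 6
distance = (0+6+6)/2 = 12/2 = 6
radius = 5; distance != radius -> no

Answer: no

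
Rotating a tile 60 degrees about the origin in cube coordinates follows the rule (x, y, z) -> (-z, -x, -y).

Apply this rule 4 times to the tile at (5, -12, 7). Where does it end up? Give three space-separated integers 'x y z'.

Answer: 7 5 -12

Derivation:
Start: (5, -12, 7)
Step 1: (5, -12, 7) -> (-(7), -(5), -(-12)) = (-7, -5, 12)
Step 2: (-7, -5, 12) -> (-(12), -(-7), -(-5)) = (-12, 7, 5)
Step 3: (-12, 7, 5) -> (-(5), -(-12), -(7)) = (-5, 12, -7)
Step 4: (-5, 12, -7) -> (-(-7), -(-5), -(12)) = (7, 5, -12)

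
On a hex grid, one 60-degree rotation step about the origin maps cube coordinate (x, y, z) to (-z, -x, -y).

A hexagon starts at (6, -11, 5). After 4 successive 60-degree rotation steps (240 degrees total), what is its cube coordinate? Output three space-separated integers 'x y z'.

Start: (6, -11, 5)
Step 1: (6, -11, 5) -> (-(5), -(6), -(-11)) = (-5, -6, 11)
Step 2: (-5, -6, 11) -> (-(11), -(-5), -(-6)) = (-11, 5, 6)
Step 3: (-11, 5, 6) -> (-(6), -(-11), -(5)) = (-6, 11, -5)
Step 4: (-6, 11, -5) -> (-(-5), -(-6), -(11)) = (5, 6, -11)

Answer: 5 6 -11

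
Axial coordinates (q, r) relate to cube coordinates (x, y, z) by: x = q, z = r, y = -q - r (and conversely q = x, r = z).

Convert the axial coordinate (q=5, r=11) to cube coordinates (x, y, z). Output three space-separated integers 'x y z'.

x = q = 5
z = r = 11
y = -x - z = -(5) - (11) = -16

Answer: 5 -16 11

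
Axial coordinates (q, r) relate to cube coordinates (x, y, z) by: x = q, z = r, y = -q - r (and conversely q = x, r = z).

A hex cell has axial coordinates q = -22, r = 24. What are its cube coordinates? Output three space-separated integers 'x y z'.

Answer: -22 -2 24

Derivation:
x = q = -22
z = r = 24
y = -x - z = -(-22) - (24) = -2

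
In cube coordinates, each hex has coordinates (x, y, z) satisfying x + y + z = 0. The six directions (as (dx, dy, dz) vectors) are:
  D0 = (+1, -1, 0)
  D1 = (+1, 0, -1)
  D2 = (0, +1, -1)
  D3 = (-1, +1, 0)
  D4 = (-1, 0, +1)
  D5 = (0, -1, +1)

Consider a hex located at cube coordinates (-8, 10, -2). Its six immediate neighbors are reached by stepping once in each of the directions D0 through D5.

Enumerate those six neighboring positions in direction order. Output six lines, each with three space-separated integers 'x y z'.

Center: (-8, 10, -2). Add each direction:
  D0: (-8, 10, -2) + (1, -1, 0) = (-7, 9, -2)
  D1: (-8, 10, -2) + (1, 0, -1) = (-7, 10, -3)
  D2: (-8, 10, -2) + (0, 1, -1) = (-8, 11, -3)
  D3: (-8, 10, -2) + (-1, 1, 0) = (-9, 11, -2)
  D4: (-8, 10, -2) + (-1, 0, 1) = (-9, 10, -1)
  D5: (-8, 10, -2) + (0, -1, 1) = (-8, 9, -1)

Answer: -7 9 -2
-7 10 -3
-8 11 -3
-9 11 -2
-9 10 -1
-8 9 -1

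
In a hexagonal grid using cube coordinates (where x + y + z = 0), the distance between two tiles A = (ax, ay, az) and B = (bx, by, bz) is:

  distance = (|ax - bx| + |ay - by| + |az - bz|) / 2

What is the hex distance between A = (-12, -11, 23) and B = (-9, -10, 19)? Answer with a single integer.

Answer: 4

Derivation:
|ax - bx| = |-12 - (-9)| = 3
|ay - by| = |-11 - (-10)| = 1
|az - bz| = |23 - 19| = 4
distance = (3 + 1 + 4) / 2 = 8 / 2 = 4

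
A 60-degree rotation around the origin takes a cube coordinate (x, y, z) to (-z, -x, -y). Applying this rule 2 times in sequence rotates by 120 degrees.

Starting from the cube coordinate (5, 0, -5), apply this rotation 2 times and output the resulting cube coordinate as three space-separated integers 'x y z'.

Answer: 0 -5 5

Derivation:
Start: (5, 0, -5)
Step 1: (5, 0, -5) -> (-(-5), -(5), -(0)) = (5, -5, 0)
Step 2: (5, -5, 0) -> (-(0), -(5), -(-5)) = (0, -5, 5)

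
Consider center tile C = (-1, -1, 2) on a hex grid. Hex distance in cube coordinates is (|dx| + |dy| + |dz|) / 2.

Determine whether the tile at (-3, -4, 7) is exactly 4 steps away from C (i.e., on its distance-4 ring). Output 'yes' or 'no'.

|px - cx| = |-3 - (-1)| = 2
|py - cy| = |-4 - (-1)| = 3
|pz - cz| = |7 - 2| = 5
distance = (2+3+5)/2 = 10/2 = 5
radius = 4; distance != radius -> no

Answer: no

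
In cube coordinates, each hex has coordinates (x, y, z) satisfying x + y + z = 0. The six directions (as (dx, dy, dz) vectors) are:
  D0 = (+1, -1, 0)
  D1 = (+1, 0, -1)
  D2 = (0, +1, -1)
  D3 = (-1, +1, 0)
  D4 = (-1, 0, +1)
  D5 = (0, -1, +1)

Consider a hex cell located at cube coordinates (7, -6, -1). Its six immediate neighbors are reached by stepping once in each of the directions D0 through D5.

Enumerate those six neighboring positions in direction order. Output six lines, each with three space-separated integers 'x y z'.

Answer: 8 -7 -1
8 -6 -2
7 -5 -2
6 -5 -1
6 -6 0
7 -7 0

Derivation:
Center: (7, -6, -1). Add each direction:
  D0: (7, -6, -1) + (1, -1, 0) = (8, -7, -1)
  D1: (7, -6, -1) + (1, 0, -1) = (8, -6, -2)
  D2: (7, -6, -1) + (0, 1, -1) = (7, -5, -2)
  D3: (7, -6, -1) + (-1, 1, 0) = (6, -5, -1)
  D4: (7, -6, -1) + (-1, 0, 1) = (6, -6, 0)
  D5: (7, -6, -1) + (0, -1, 1) = (7, -7, 0)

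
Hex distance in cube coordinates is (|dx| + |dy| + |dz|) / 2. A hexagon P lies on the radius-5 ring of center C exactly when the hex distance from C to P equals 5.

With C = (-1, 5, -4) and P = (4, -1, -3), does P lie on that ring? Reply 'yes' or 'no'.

Answer: no

Derivation:
|px - cx| = |4 - (-1)| = 5
|py - cy| = |-1 - 5| = 6
|pz - cz| = |-3 - (-4)| = 1
distance = (5+6+1)/2 = 12/2 = 6
radius = 5; distance != radius -> no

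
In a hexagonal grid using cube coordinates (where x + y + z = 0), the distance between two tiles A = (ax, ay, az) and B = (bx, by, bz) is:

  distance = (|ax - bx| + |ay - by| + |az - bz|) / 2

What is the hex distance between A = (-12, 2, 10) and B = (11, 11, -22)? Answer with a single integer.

|ax - bx| = |-12 - 11| = 23
|ay - by| = |2 - 11| = 9
|az - bz| = |10 - (-22)| = 32
distance = (23 + 9 + 32) / 2 = 64 / 2 = 32

Answer: 32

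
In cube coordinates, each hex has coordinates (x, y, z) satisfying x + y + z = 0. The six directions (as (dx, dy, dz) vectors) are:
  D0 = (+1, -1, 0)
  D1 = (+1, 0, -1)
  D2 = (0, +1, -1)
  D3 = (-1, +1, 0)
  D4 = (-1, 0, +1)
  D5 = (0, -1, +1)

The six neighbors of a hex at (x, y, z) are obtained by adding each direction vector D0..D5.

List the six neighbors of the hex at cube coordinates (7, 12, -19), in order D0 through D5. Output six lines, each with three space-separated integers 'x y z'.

Answer: 8 11 -19
8 12 -20
7 13 -20
6 13 -19
6 12 -18
7 11 -18

Derivation:
Center: (7, 12, -19). Add each direction:
  D0: (7, 12, -19) + (1, -1, 0) = (8, 11, -19)
  D1: (7, 12, -19) + (1, 0, -1) = (8, 12, -20)
  D2: (7, 12, -19) + (0, 1, -1) = (7, 13, -20)
  D3: (7, 12, -19) + (-1, 1, 0) = (6, 13, -19)
  D4: (7, 12, -19) + (-1, 0, 1) = (6, 12, -18)
  D5: (7, 12, -19) + (0, -1, 1) = (7, 11, -18)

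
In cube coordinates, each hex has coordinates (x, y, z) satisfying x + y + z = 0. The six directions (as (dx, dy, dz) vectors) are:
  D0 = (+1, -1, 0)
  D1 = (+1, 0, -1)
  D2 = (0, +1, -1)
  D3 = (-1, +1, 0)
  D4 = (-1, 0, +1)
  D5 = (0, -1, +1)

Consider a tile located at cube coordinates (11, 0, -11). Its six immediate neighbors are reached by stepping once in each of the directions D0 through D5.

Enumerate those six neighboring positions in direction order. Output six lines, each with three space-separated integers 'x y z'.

Answer: 12 -1 -11
12 0 -12
11 1 -12
10 1 -11
10 0 -10
11 -1 -10

Derivation:
Center: (11, 0, -11). Add each direction:
  D0: (11, 0, -11) + (1, -1, 0) = (12, -1, -11)
  D1: (11, 0, -11) + (1, 0, -1) = (12, 0, -12)
  D2: (11, 0, -11) + (0, 1, -1) = (11, 1, -12)
  D3: (11, 0, -11) + (-1, 1, 0) = (10, 1, -11)
  D4: (11, 0, -11) + (-1, 0, 1) = (10, 0, -10)
  D5: (11, 0, -11) + (0, -1, 1) = (11, -1, -10)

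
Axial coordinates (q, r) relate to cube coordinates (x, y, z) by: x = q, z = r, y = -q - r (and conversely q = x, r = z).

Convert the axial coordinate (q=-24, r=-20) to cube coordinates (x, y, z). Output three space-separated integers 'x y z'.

Answer: -24 44 -20

Derivation:
x = q = -24
z = r = -20
y = -x - z = -(-24) - (-20) = 44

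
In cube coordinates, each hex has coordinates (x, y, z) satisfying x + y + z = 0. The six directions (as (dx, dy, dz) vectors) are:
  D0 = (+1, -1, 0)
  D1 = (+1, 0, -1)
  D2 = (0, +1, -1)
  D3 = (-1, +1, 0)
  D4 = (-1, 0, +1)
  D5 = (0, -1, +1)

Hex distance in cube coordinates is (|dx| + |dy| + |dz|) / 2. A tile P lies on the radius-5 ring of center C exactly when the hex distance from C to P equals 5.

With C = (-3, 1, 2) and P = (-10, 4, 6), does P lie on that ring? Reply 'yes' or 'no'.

|px - cx| = |-10 - (-3)| = 7
|py - cy| = |4 - 1| = 3
|pz - cz| = |6 - 2| = 4
distance = (7+3+4)/2 = 14/2 = 7
radius = 5; distance != radius -> no

Answer: no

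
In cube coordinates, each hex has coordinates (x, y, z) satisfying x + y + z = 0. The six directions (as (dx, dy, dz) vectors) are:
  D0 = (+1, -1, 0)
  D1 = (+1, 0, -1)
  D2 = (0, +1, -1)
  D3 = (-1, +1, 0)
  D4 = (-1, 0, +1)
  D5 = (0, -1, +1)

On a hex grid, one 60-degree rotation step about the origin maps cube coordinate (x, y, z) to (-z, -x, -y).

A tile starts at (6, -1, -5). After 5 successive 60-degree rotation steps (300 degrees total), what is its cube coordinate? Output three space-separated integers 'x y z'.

Answer: 1 5 -6

Derivation:
Start: (6, -1, -5)
Step 1: (6, -1, -5) -> (-(-5), -(6), -(-1)) = (5, -6, 1)
Step 2: (5, -6, 1) -> (-(1), -(5), -(-6)) = (-1, -5, 6)
Step 3: (-1, -5, 6) -> (-(6), -(-1), -(-5)) = (-6, 1, 5)
Step 4: (-6, 1, 5) -> (-(5), -(-6), -(1)) = (-5, 6, -1)
Step 5: (-5, 6, -1) -> (-(-1), -(-5), -(6)) = (1, 5, -6)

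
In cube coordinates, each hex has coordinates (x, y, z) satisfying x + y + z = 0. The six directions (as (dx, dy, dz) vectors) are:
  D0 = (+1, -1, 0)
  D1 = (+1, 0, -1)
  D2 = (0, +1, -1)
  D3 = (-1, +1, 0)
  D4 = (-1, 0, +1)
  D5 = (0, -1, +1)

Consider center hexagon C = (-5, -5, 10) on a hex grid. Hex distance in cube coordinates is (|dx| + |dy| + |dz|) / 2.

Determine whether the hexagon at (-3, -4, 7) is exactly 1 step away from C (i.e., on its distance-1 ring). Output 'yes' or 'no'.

Answer: no

Derivation:
|px - cx| = |-3 - (-5)| = 2
|py - cy| = |-4 - (-5)| = 1
|pz - cz| = |7 - 10| = 3
distance = (2+1+3)/2 = 6/2 = 3
radius = 1; distance != radius -> no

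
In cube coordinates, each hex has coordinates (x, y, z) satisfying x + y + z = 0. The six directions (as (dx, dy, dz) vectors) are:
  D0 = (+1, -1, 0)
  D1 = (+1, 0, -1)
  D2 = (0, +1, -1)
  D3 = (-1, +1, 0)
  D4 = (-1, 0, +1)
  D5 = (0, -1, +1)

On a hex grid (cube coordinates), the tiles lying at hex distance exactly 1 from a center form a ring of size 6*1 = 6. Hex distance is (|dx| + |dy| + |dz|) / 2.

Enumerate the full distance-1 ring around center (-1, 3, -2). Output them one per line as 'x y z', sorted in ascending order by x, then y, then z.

Answer: -2 3 -1
-2 4 -2
-1 2 -1
-1 4 -3
0 2 -2
0 3 -3

Derivation:
Walk ring at distance 1 from (-1, 3, -2):
Start at center + D4*1 = (-2, 3, -1)
  hex 0: (-2, 3, -1)
  hex 1: (-1, 2, -1)
  hex 2: (0, 2, -2)
  hex 3: (0, 3, -3)
  hex 4: (-1, 4, -3)
  hex 5: (-2, 4, -2)
Sorted: 6 hexes.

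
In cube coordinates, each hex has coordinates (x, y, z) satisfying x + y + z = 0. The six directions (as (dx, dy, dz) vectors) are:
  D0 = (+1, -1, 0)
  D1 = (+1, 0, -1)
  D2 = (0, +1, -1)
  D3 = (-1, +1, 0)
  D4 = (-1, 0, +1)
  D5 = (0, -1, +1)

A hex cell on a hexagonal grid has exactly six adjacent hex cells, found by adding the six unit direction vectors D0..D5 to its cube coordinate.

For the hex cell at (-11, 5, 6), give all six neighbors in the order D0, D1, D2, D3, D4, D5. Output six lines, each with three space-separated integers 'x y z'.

Answer: -10 4 6
-10 5 5
-11 6 5
-12 6 6
-12 5 7
-11 4 7

Derivation:
Center: (-11, 5, 6). Add each direction:
  D0: (-11, 5, 6) + (1, -1, 0) = (-10, 4, 6)
  D1: (-11, 5, 6) + (1, 0, -1) = (-10, 5, 5)
  D2: (-11, 5, 6) + (0, 1, -1) = (-11, 6, 5)
  D3: (-11, 5, 6) + (-1, 1, 0) = (-12, 6, 6)
  D4: (-11, 5, 6) + (-1, 0, 1) = (-12, 5, 7)
  D5: (-11, 5, 6) + (0, -1, 1) = (-11, 4, 7)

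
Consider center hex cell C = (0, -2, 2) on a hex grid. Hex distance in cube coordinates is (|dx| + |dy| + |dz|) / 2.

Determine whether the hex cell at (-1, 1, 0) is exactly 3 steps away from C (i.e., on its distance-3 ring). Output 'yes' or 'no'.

|px - cx| = |-1 - 0| = 1
|py - cy| = |1 - (-2)| = 3
|pz - cz| = |0 - 2| = 2
distance = (1+3+2)/2 = 6/2 = 3
radius = 3; distance == radius -> yes

Answer: yes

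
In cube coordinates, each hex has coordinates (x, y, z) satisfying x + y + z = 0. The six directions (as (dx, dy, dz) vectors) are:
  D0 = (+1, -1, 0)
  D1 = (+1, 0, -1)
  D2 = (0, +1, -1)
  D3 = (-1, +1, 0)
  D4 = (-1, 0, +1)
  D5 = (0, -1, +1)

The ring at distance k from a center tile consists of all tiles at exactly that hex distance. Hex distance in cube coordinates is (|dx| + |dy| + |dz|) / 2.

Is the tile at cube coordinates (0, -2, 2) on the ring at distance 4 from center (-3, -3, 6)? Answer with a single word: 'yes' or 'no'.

Answer: yes

Derivation:
|px - cx| = |0 - (-3)| = 3
|py - cy| = |-2 - (-3)| = 1
|pz - cz| = |2 - 6| = 4
distance = (3+1+4)/2 = 8/2 = 4
radius = 4; distance == radius -> yes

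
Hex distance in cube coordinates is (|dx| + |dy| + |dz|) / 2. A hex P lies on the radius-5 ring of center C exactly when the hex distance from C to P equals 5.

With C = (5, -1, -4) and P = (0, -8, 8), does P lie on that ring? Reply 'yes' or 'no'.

Answer: no

Derivation:
|px - cx| = |0 - 5| = 5
|py - cy| = |-8 - (-1)| = 7
|pz - cz| = |8 - (-4)| = 12
distance = (5+7+12)/2 = 24/2 = 12
radius = 5; distance != radius -> no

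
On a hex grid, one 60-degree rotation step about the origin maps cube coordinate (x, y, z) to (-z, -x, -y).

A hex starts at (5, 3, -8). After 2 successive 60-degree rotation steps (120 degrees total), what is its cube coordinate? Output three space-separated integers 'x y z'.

Answer: 3 -8 5

Derivation:
Start: (5, 3, -8)
Step 1: (5, 3, -8) -> (-(-8), -(5), -(3)) = (8, -5, -3)
Step 2: (8, -5, -3) -> (-(-3), -(8), -(-5)) = (3, -8, 5)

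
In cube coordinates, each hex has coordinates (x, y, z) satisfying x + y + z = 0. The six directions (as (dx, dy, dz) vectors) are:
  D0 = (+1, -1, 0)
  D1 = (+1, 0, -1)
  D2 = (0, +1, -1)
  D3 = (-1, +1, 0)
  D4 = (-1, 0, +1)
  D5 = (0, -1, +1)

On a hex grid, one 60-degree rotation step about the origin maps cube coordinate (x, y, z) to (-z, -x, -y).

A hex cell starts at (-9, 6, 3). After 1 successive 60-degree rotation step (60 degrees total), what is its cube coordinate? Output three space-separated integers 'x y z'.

Start: (-9, 6, 3)
Step 1: (-9, 6, 3) -> (-(3), -(-9), -(6)) = (-3, 9, -6)

Answer: -3 9 -6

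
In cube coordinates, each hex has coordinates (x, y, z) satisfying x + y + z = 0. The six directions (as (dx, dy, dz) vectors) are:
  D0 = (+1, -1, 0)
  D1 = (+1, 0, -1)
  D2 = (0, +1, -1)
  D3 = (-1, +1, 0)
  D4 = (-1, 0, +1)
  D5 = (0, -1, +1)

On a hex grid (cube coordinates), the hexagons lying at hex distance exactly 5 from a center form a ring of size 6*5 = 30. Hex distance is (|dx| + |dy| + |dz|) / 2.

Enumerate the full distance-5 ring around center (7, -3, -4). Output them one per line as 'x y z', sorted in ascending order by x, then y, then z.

Walk ring at distance 5 from (7, -3, -4):
Start at center + D4*5 = (2, -3, 1)
  hex 0: (2, -3, 1)
  hex 1: (3, -4, 1)
  hex 2: (4, -5, 1)
  hex 3: (5, -6, 1)
  hex 4: (6, -7, 1)
  hex 5: (7, -8, 1)
  hex 6: (8, -8, 0)
  hex 7: (9, -8, -1)
  hex 8: (10, -8, -2)
  hex 9: (11, -8, -3)
  hex 10: (12, -8, -4)
  hex 11: (12, -7, -5)
  hex 12: (12, -6, -6)
  hex 13: (12, -5, -7)
  hex 14: (12, -4, -8)
  hex 15: (12, -3, -9)
  hex 16: (11, -2, -9)
  hex 17: (10, -1, -9)
  hex 18: (9, 0, -9)
  hex 19: (8, 1, -9)
  hex 20: (7, 2, -9)
  hex 21: (6, 2, -8)
  hex 22: (5, 2, -7)
  hex 23: (4, 2, -6)
  hex 24: (3, 2, -5)
  hex 25: (2, 2, -4)
  hex 26: (2, 1, -3)
  hex 27: (2, 0, -2)
  hex 28: (2, -1, -1)
  hex 29: (2, -2, 0)
Sorted: 30 hexes.

Answer: 2 -3 1
2 -2 0
2 -1 -1
2 0 -2
2 1 -3
2 2 -4
3 -4 1
3 2 -5
4 -5 1
4 2 -6
5 -6 1
5 2 -7
6 -7 1
6 2 -8
7 -8 1
7 2 -9
8 -8 0
8 1 -9
9 -8 -1
9 0 -9
10 -8 -2
10 -1 -9
11 -8 -3
11 -2 -9
12 -8 -4
12 -7 -5
12 -6 -6
12 -5 -7
12 -4 -8
12 -3 -9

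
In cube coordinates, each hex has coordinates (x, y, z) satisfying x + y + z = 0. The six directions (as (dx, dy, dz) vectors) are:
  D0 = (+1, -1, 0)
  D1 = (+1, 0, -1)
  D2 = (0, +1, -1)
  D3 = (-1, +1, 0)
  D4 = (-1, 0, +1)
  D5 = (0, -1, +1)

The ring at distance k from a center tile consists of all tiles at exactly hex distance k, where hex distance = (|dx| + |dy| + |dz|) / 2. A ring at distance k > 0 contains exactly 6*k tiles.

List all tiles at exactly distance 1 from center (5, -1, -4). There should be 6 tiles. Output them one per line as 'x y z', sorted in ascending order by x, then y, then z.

Answer: 4 -1 -3
4 0 -4
5 -2 -3
5 0 -5
6 -2 -4
6 -1 -5

Derivation:
Walk ring at distance 1 from (5, -1, -4):
Start at center + D4*1 = (4, -1, -3)
  hex 0: (4, -1, -3)
  hex 1: (5, -2, -3)
  hex 2: (6, -2, -4)
  hex 3: (6, -1, -5)
  hex 4: (5, 0, -5)
  hex 5: (4, 0, -4)
Sorted: 6 hexes.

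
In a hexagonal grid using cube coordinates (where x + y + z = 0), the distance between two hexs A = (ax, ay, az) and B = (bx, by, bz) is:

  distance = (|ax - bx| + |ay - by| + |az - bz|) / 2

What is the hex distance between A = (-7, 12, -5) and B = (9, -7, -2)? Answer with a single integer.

|ax - bx| = |-7 - 9| = 16
|ay - by| = |12 - (-7)| = 19
|az - bz| = |-5 - (-2)| = 3
distance = (16 + 19 + 3) / 2 = 38 / 2 = 19

Answer: 19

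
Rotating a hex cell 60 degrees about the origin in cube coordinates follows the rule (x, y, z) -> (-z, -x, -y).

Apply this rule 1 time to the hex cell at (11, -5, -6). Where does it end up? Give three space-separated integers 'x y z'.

Start: (11, -5, -6)
Step 1: (11, -5, -6) -> (-(-6), -(11), -(-5)) = (6, -11, 5)

Answer: 6 -11 5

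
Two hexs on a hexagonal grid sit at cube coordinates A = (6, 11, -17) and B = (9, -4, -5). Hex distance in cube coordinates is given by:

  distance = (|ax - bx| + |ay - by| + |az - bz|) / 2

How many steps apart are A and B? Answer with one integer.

|ax - bx| = |6 - 9| = 3
|ay - by| = |11 - (-4)| = 15
|az - bz| = |-17 - (-5)| = 12
distance = (3 + 15 + 12) / 2 = 30 / 2 = 15

Answer: 15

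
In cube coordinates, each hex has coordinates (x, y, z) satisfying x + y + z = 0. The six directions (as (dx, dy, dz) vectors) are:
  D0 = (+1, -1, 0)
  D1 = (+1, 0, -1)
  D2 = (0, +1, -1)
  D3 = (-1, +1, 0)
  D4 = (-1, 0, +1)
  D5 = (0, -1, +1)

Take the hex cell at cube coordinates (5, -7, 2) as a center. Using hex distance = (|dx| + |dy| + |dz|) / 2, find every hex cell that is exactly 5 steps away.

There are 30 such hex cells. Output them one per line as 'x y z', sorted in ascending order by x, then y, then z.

Walk ring at distance 5 from (5, -7, 2):
Start at center + D4*5 = (0, -7, 7)
  hex 0: (0, -7, 7)
  hex 1: (1, -8, 7)
  hex 2: (2, -9, 7)
  hex 3: (3, -10, 7)
  hex 4: (4, -11, 7)
  hex 5: (5, -12, 7)
  hex 6: (6, -12, 6)
  hex 7: (7, -12, 5)
  hex 8: (8, -12, 4)
  hex 9: (9, -12, 3)
  hex 10: (10, -12, 2)
  hex 11: (10, -11, 1)
  hex 12: (10, -10, 0)
  hex 13: (10, -9, -1)
  hex 14: (10, -8, -2)
  hex 15: (10, -7, -3)
  hex 16: (9, -6, -3)
  hex 17: (8, -5, -3)
  hex 18: (7, -4, -3)
  hex 19: (6, -3, -3)
  hex 20: (5, -2, -3)
  hex 21: (4, -2, -2)
  hex 22: (3, -2, -1)
  hex 23: (2, -2, 0)
  hex 24: (1, -2, 1)
  hex 25: (0, -2, 2)
  hex 26: (0, -3, 3)
  hex 27: (0, -4, 4)
  hex 28: (0, -5, 5)
  hex 29: (0, -6, 6)
Sorted: 30 hexes.

Answer: 0 -7 7
0 -6 6
0 -5 5
0 -4 4
0 -3 3
0 -2 2
1 -8 7
1 -2 1
2 -9 7
2 -2 0
3 -10 7
3 -2 -1
4 -11 7
4 -2 -2
5 -12 7
5 -2 -3
6 -12 6
6 -3 -3
7 -12 5
7 -4 -3
8 -12 4
8 -5 -3
9 -12 3
9 -6 -3
10 -12 2
10 -11 1
10 -10 0
10 -9 -1
10 -8 -2
10 -7 -3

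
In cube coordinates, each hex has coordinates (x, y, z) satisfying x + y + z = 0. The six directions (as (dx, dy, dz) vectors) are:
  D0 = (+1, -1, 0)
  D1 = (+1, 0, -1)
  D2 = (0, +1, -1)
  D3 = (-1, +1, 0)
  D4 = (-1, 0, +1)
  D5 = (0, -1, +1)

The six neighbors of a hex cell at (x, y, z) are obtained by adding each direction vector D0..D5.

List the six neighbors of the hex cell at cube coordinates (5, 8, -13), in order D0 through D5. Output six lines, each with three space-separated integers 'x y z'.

Center: (5, 8, -13). Add each direction:
  D0: (5, 8, -13) + (1, -1, 0) = (6, 7, -13)
  D1: (5, 8, -13) + (1, 0, -1) = (6, 8, -14)
  D2: (5, 8, -13) + (0, 1, -1) = (5, 9, -14)
  D3: (5, 8, -13) + (-1, 1, 0) = (4, 9, -13)
  D4: (5, 8, -13) + (-1, 0, 1) = (4, 8, -12)
  D5: (5, 8, -13) + (0, -1, 1) = (5, 7, -12)

Answer: 6 7 -13
6 8 -14
5 9 -14
4 9 -13
4 8 -12
5 7 -12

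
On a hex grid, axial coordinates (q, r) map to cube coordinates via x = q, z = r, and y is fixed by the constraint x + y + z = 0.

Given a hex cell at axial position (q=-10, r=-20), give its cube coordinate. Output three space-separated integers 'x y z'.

x = q = -10
z = r = -20
y = -x - z = -(-10) - (-20) = 30

Answer: -10 30 -20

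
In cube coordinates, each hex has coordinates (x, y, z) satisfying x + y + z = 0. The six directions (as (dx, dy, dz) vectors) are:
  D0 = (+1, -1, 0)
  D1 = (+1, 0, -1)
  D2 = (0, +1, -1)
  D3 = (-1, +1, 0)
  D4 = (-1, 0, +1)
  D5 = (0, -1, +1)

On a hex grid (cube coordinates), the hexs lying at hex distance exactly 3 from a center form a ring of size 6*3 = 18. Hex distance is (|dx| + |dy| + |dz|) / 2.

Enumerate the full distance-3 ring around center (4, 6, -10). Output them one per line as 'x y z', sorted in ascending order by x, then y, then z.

Answer: 1 6 -7
1 7 -8
1 8 -9
1 9 -10
2 5 -7
2 9 -11
3 4 -7
3 9 -12
4 3 -7
4 9 -13
5 3 -8
5 8 -13
6 3 -9
6 7 -13
7 3 -10
7 4 -11
7 5 -12
7 6 -13

Derivation:
Walk ring at distance 3 from (4, 6, -10):
Start at center + D4*3 = (1, 6, -7)
  hex 0: (1, 6, -7)
  hex 1: (2, 5, -7)
  hex 2: (3, 4, -7)
  hex 3: (4, 3, -7)
  hex 4: (5, 3, -8)
  hex 5: (6, 3, -9)
  hex 6: (7, 3, -10)
  hex 7: (7, 4, -11)
  hex 8: (7, 5, -12)
  hex 9: (7, 6, -13)
  hex 10: (6, 7, -13)
  hex 11: (5, 8, -13)
  hex 12: (4, 9, -13)
  hex 13: (3, 9, -12)
  hex 14: (2, 9, -11)
  hex 15: (1, 9, -10)
  hex 16: (1, 8, -9)
  hex 17: (1, 7, -8)
Sorted: 18 hexes.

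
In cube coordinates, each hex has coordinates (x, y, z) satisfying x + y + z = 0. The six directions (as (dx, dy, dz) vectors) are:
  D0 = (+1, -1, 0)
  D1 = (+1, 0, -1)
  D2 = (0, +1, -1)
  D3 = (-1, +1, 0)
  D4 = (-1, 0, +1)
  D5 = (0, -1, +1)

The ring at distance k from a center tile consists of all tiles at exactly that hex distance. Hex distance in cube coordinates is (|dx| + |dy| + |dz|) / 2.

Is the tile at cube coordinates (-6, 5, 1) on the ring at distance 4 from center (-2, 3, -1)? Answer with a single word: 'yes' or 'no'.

Answer: yes

Derivation:
|px - cx| = |-6 - (-2)| = 4
|py - cy| = |5 - 3| = 2
|pz - cz| = |1 - (-1)| = 2
distance = (4+2+2)/2 = 8/2 = 4
radius = 4; distance == radius -> yes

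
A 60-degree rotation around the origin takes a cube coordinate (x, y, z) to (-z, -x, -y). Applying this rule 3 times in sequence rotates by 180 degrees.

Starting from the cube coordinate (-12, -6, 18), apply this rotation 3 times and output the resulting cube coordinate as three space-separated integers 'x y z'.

Answer: 12 6 -18

Derivation:
Start: (-12, -6, 18)
Step 1: (-12, -6, 18) -> (-(18), -(-12), -(-6)) = (-18, 12, 6)
Step 2: (-18, 12, 6) -> (-(6), -(-18), -(12)) = (-6, 18, -12)
Step 3: (-6, 18, -12) -> (-(-12), -(-6), -(18)) = (12, 6, -18)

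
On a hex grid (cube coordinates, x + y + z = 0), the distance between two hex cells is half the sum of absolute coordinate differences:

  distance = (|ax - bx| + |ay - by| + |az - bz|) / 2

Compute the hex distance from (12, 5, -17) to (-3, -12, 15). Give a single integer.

|ax - bx| = |12 - (-3)| = 15
|ay - by| = |5 - (-12)| = 17
|az - bz| = |-17 - 15| = 32
distance = (15 + 17 + 32) / 2 = 64 / 2 = 32

Answer: 32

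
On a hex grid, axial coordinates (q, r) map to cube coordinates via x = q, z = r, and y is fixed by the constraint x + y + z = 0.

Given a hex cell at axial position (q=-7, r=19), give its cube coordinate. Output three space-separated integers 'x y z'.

x = q = -7
z = r = 19
y = -x - z = -(-7) - (19) = -12

Answer: -7 -12 19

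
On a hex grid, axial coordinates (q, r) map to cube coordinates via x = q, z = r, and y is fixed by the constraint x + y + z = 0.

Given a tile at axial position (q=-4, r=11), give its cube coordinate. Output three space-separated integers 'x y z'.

Answer: -4 -7 11

Derivation:
x = q = -4
z = r = 11
y = -x - z = -(-4) - (11) = -7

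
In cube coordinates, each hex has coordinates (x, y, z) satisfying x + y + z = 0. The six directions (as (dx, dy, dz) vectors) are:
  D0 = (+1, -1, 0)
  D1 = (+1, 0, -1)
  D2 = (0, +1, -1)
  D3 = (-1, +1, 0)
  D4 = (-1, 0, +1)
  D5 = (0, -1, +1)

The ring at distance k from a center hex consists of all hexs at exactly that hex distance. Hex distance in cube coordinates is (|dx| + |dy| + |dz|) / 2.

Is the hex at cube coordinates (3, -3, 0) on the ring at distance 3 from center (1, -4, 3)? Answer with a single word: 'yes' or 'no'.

|px - cx| = |3 - 1| = 2
|py - cy| = |-3 - (-4)| = 1
|pz - cz| = |0 - 3| = 3
distance = (2+1+3)/2 = 6/2 = 3
radius = 3; distance == radius -> yes

Answer: yes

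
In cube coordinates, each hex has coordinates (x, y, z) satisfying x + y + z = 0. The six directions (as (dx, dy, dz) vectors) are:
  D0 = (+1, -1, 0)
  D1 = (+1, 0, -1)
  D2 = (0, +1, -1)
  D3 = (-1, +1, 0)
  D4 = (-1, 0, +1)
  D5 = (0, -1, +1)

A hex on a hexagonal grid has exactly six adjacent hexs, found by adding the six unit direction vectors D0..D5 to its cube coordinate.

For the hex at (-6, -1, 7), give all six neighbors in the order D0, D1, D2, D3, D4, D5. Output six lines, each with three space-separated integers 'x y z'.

Answer: -5 -2 7
-5 -1 6
-6 0 6
-7 0 7
-7 -1 8
-6 -2 8

Derivation:
Center: (-6, -1, 7). Add each direction:
  D0: (-6, -1, 7) + (1, -1, 0) = (-5, -2, 7)
  D1: (-6, -1, 7) + (1, 0, -1) = (-5, -1, 6)
  D2: (-6, -1, 7) + (0, 1, -1) = (-6, 0, 6)
  D3: (-6, -1, 7) + (-1, 1, 0) = (-7, 0, 7)
  D4: (-6, -1, 7) + (-1, 0, 1) = (-7, -1, 8)
  D5: (-6, -1, 7) + (0, -1, 1) = (-6, -2, 8)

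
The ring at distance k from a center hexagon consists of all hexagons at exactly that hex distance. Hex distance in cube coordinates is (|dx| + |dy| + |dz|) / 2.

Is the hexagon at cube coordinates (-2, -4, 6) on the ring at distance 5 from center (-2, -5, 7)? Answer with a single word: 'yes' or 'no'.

Answer: no

Derivation:
|px - cx| = |-2 - (-2)| = 0
|py - cy| = |-4 - (-5)| = 1
|pz - cz| = |6 - 7| = 1
distance = (0+1+1)/2 = 2/2 = 1
radius = 5; distance != radius -> no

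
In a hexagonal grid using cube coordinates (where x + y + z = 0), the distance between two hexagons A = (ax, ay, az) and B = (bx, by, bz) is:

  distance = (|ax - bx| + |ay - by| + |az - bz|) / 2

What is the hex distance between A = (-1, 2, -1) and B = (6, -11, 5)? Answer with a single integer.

Answer: 13

Derivation:
|ax - bx| = |-1 - 6| = 7
|ay - by| = |2 - (-11)| = 13
|az - bz| = |-1 - 5| = 6
distance = (7 + 13 + 6) / 2 = 26 / 2 = 13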